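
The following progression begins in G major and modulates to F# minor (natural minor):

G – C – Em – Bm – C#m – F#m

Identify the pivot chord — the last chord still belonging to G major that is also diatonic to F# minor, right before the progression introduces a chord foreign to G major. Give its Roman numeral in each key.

Chords diatonic to G major: G, Am, Bm, C, D, Em, F#dim.
Reading the progression, the first chord not in that set is C#m, so the modulation leaves G major there.
The chord immediately before C#m is Bm, which is diatonic to both keys: iii in G major and iv in F# minor.

Bm — iii in G major, iv in F# minor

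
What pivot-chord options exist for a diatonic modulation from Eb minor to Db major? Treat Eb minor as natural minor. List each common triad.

Triads in Eb minor (natural minor): Ebm (i), Fdim (ii°), Gb (III), Abm (iv), Bbm (v), Cb (VI), Db (VII).
Triads in Db major: Db (I), Ebm (ii), Fm (iii), Gb (IV), Ab (V), Bbm (vi), Cdim (vii°).
Shared triads with their functions: Ebm (i in Eb minor, ii in Db major); Gb (III in Eb minor, IV in Db major); Bbm (v in Eb minor, vi in Db major); Db (VII in Eb minor, I in Db major).

Ebm, Gb, Bbm, Db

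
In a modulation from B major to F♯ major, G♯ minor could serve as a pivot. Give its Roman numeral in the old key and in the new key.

The scale of B major is B C♯ D♯ E F♯ G♯ A♯; G♯ is degree 6, and the triad built there (G♯-B-D♯) is minor, so it is vi.
The scale of F♯ major is F♯ G♯ A♯ B C♯ D♯ E♯; G♯ is degree 2, and the triad built there (G♯-B-D♯) is minor, so it is ii.

vi in B major; ii in F♯ major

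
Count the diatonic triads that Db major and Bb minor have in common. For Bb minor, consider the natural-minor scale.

7

Diatonic triads of Db major: Db (I), Ebm (ii), Fm (iii), Gb (IV), Ab (V), Bbm (vi), Cdim (vii°).
Diatonic triads of Bb minor (natural minor): Bbm (i), Cdim (ii°), Db (III), Ebm (iv), Fm (v), Gb (VI), Ab (VII).
Matching root and quality in both lists: Db, Ebm, Fm, Gb, Ab, Bbm, Cdim.
That gives 7 common triads.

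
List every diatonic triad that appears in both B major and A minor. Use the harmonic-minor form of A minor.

E

Triads in B major: B (I), C#m (ii), D#m (iii), E (IV), F# (V), G#m (vi), A#dim (vii°).
Triads in A minor (harmonic minor): Am (i), Bdim (ii°), Caug (III+), Dm (iv), E (V), F (VI), G#dim (vii°).
Shared triads with their functions: E (IV in B major, V in A minor).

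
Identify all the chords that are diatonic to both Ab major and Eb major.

Ab, Cm, Eb, Fm

Triads in Ab major: Ab (I), Bbm (ii), Cm (iii), Db (IV), Eb (V), Fm (vi), Gdim (vii°).
Triads in Eb major: Eb (I), Fm (ii), Gm (iii), Ab (IV), Bb (V), Cm (vi), Ddim (vii°).
Shared triads with their functions: Ab (I in Ab major, IV in Eb major); Cm (iii in Ab major, vi in Eb major); Eb (V in Ab major, I in Eb major); Fm (vi in Ab major, ii in Eb major).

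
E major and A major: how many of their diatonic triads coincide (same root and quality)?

Diatonic triads of E major: E (I), F#m (ii), G#m (iii), A (IV), B (V), C#m (vi), D#dim (vii°).
Diatonic triads of A major: A (I), Bm (ii), C#m (iii), D (IV), E (V), F#m (vi), G#dim (vii°).
Matching root and quality in both lists: E, F#m, A, C#m.
That gives 4 common triads.

4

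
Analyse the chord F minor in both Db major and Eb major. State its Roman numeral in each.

iii in Db major; ii in Eb major

The scale of Db major is Db Eb F Gb Ab Bb C; F is degree 3, and the triad built there (F-Ab-C) is minor, so it is iii.
The scale of Eb major is Eb F G Ab Bb C D; F is degree 2, and the triad built there (F-Ab-C) is minor, so it is ii.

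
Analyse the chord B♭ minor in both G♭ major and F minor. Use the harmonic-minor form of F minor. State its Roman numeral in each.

The scale of G♭ major is G♭ A♭ B♭ C♭ D♭ E♭ F; B♭ is degree 3, and the triad built there (B♭-D♭-F) is minor, so it is iii.
The scale of F minor (harmonic minor) is F G A♭ B♭ C D♭ E; B♭ is degree 4, and the triad built there (B♭-D♭-F) is minor, so it is iv.

iii in G♭ major; iv in F minor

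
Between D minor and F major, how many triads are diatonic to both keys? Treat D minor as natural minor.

Diatonic triads of D minor (natural minor): D minor (i), E diminished (ii°), F major (III), G minor (iv), A minor (v), Bb major (VI), C major (VII).
Diatonic triads of F major: F major (I), G minor (ii), A minor (iii), Bb major (IV), C major (V), D minor (vi), E diminished (vii°).
Matching root and quality in both lists: D minor, E diminished, F major, G minor, A minor, Bb major, C major.
That gives 7 common triads.

7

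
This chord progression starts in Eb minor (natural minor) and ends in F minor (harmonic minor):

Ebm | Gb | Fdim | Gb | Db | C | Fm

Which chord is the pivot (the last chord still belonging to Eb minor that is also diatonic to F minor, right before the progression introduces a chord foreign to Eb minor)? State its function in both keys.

Chords diatonic to Eb minor: Ebm, Fdim, Gb, Abm, Bbm, Cb, Db.
Reading the progression, the first chord not in that set is C, so the modulation leaves Eb minor there.
The chord immediately before C is Db, which is diatonic to both keys: VII in Eb minor and VI in F minor.

Db — VII in Eb minor, VI in F minor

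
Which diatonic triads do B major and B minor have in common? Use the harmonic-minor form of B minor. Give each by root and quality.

F#, A#dim

Triads in B major: B (I), C#m (ii), D#m (iii), E (IV), F# (V), G#m (vi), A#dim (vii°).
Triads in B minor (harmonic minor): Bm (i), C#dim (ii°), Daug (III+), Em (iv), F# (V), G (VI), A#dim (vii°).
Shared triads with their functions: F# (V in B major, V in B minor); A#dim (vii° in B major, vii° in B minor).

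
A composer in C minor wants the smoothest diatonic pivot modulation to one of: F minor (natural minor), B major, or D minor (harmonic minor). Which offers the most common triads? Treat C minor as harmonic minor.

Triads of C minor (harmonic minor): C minor (i), D diminished (ii°), Eb augmented (III+), F minor (iv), G major (V), Ab major (VI), B diminished (vii°).
F minor (natural minor) shares 3: Cm, Fm, Ab.
B major shares 0: none.
D minor (harmonic minor) shares 0: none.
The most common triads (3) are shared with F minor.

F minor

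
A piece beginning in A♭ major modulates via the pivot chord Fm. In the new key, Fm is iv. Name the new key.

C minor

The numeral iv denotes a minor triad on scale degree 4. With F on degree 4, the tonic of the new key is C.
Degree 4 carries a minor triad in minor keys, so the destination is C minor.
Check: the diatonic triads of C minor (natural minor) are Cm (i), Ddim (ii°), E♭ (III), Fm (iv), Gm (v), A♭ (VI), B♭ (VII) — Fm is indeed iv.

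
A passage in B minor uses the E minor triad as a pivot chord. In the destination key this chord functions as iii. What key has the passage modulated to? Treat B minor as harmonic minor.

C major

The numeral iii denotes a minor triad on scale degree 3. With E on degree 3, the tonic of the new key is C.
Degree 3 carries a minor triad in major keys, so the destination is C major.
Check: the diatonic triads of C major are C (I), Dm (ii), Em (iii), F (IV), G (V), Am (vi), Bdim (vii°) — E minor is indeed iii.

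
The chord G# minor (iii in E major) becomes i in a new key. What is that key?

G# minor

The numeral i denotes a minor triad on scale degree 1. With G# on degree 1, the tonic of the new key is G#.
Degree 1 carries a minor triad in minor keys, so the destination is G# minor.
Check: the diatonic triads of G# minor (natural minor) are G#m (i), A#dim (ii°), B (III), C#m (iv), D#m (v), E (VI), F# (VII) — G# minor is indeed i.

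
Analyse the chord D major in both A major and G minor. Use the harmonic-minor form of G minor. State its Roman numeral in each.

The scale of A major is A B C# D E F# G#; D is degree 4, and the triad built there (D-F#-A) is major, so it is IV.
The scale of G minor (harmonic minor) is G A Bb C D Eb F#; D is degree 5, and the triad built there (D-F#-A) is major, so it is V.

IV in A major; V in G minor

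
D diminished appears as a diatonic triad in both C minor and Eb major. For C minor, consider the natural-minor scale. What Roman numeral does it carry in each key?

ii° in C minor; vii° in Eb major

The scale of C minor (natural minor) is C D Eb F G Ab Bb; D is degree 2, and the triad built there (D-F-Ab) is diminished, so it is ii°.
The scale of Eb major is Eb F G Ab Bb C D; D is degree 7, and the triad built there (D-F-Ab) is diminished, so it is vii°.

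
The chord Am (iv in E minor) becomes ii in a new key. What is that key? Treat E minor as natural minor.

G major

The numeral ii denotes a minor triad on scale degree 2. With A on degree 2, the tonic of the new key is G.
Degree 2 carries a minor triad in major keys, so the destination is G major.
Check: the diatonic triads of G major are G (I), Am (ii), Bm (iii), C (IV), D (V), Em (vi), F#dim (vii°) — Am is indeed ii.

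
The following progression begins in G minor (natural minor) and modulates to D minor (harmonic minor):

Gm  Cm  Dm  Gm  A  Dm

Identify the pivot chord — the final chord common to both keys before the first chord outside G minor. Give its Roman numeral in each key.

Gm — i in G minor, iv in D minor

Chords diatonic to G minor: Gm, Adim, B♭, Cm, Dm, E♭, F.
Reading the progression, the first chord not in that set is A, so the modulation leaves G minor there.
The chord immediately before A is Gm, which is diatonic to both keys: i in G minor and iv in D minor.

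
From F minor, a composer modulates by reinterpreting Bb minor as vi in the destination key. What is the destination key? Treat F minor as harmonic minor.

Db major

The numeral vi denotes a minor triad on scale degree 6. With Bb on degree 6, the tonic of the new key is Db.
Degree 6 carries a minor triad in major keys, so the destination is Db major.
Check: the diatonic triads of Db major are Db (I), Ebm (ii), Fm (iii), Gb (IV), Ab (V), Bbm (vi), Cdim (vii°) — Bb minor is indeed vi.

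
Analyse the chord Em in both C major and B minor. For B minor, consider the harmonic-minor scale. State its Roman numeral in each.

The scale of C major is C D E F G A B; E is degree 3, and the triad built there (E-G-B) is minor, so it is iii.
The scale of B minor (harmonic minor) is B C# D E F# G A#; E is degree 4, and the triad built there (E-G-B) is minor, so it is iv.

iii in C major; iv in B minor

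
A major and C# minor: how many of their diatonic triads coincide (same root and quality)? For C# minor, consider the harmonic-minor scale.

Diatonic triads of A major: A major (I), B minor (ii), C# minor (iii), D major (IV), E major (V), F# minor (vi), G# diminished (vii°).
Diatonic triads of C# minor (harmonic minor): C# minor (i), D# diminished (ii°), E augmented (III+), F# minor (iv), G# major (V), A major (VI), B# diminished (vii°).
Matching root and quality in both lists: A major, C# minor, F# minor.
That gives 3 common triads.

3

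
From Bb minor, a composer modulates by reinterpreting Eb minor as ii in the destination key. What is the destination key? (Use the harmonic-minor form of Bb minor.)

The numeral ii denotes a minor triad on scale degree 2. With Eb on degree 2, the tonic of the new key is Db.
Degree 2 carries a minor triad in major keys, so the destination is Db major.
Check: the diatonic triads of Db major are Db (I), Ebm (ii), Fm (iii), Gb (IV), Ab (V), Bbm (vi), Cdim (vii°) — Eb minor is indeed ii.

Db major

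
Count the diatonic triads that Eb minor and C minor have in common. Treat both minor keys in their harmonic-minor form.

1

Diatonic triads of Eb minor (harmonic minor): Ebm (i), Fdim (ii°), Gbaug (III+), Abm (iv), Bb (V), Cb (VI), Ddim (vii°).
Diatonic triads of C minor (harmonic minor): Cm (i), Ddim (ii°), Ebaug (III+), Fm (iv), G (V), Ab (VI), Bdim (vii°).
Matching root and quality in both lists: Ddim.
That gives 1 common triad.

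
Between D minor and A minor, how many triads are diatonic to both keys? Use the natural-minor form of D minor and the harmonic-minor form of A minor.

3

Diatonic triads of D minor (natural minor): Dm (i), Edim (ii°), F (III), Gm (iv), Am (v), B♭ (VI), C (VII).
Diatonic triads of A minor (harmonic minor): Am (i), Bdim (ii°), Caug (III+), Dm (iv), E (V), F (VI), G♯dim (vii°).
Matching root and quality in both lists: Dm, F, Am.
That gives 3 common triads.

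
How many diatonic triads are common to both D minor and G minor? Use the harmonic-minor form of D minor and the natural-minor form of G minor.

3

Diatonic triads of D minor (harmonic minor): D minor (i), E diminished (ii°), F augmented (III+), G minor (iv), A major (V), Bb major (VI), C# diminished (vii°).
Diatonic triads of G minor (natural minor): G minor (i), A diminished (ii°), Bb major (III), C minor (iv), D minor (v), Eb major (VI), F major (VII).
Matching root and quality in both lists: D minor, G minor, Bb major.
That gives 3 common triads.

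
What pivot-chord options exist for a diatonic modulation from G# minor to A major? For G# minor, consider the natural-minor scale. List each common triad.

Triads in G# minor (natural minor): G# minor (i), A# diminished (ii°), B major (III), C# minor (iv), D# minor (v), E major (VI), F# major (VII).
Triads in A major: A major (I), B minor (ii), C# minor (iii), D major (IV), E major (V), F# minor (vi), G# diminished (vii°).
Shared triads with their functions: C# minor (iv in G# minor, iii in A major); E major (VI in G# minor, V in A major).

C#m, E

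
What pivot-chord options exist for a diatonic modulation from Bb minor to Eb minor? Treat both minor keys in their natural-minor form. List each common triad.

Bbm, Db, Ebm, Gb

Triads in Bb minor (natural minor): Bbm (i), Cdim (ii°), Db (III), Ebm (iv), Fm (v), Gb (VI), Ab (VII).
Triads in Eb minor (natural minor): Ebm (i), Fdim (ii°), Gb (III), Abm (iv), Bbm (v), Cb (VI), Db (VII).
Shared triads with their functions: Bbm (i in Bb minor, v in Eb minor); Db (III in Bb minor, VII in Eb minor); Ebm (iv in Bb minor, i in Eb minor); Gb (VI in Bb minor, III in Eb minor).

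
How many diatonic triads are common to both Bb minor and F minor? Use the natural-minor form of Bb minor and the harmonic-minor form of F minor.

3

Diatonic triads of Bb minor (natural minor): Bb minor (i), C diminished (ii°), Db major (III), Eb minor (iv), F minor (v), Gb major (VI), Ab major (VII).
Diatonic triads of F minor (harmonic minor): F minor (i), G diminished (ii°), Ab augmented (III+), Bb minor (iv), C major (V), Db major (VI), E diminished (vii°).
Matching root and quality in both lists: Bb minor, Db major, F minor.
That gives 3 common triads.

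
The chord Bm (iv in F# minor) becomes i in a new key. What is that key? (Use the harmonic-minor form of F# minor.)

The numeral i denotes a minor triad on scale degree 1. With B on degree 1, the tonic of the new key is B.
Degree 1 carries a minor triad in minor keys, so the destination is B minor.
Check: the diatonic triads of B minor (natural minor) are Bm (i), C#dim (ii°), D (III), Em (iv), F#m (v), G (VI), A (VII) — Bm is indeed i.

B minor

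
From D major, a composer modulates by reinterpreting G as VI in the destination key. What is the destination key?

B minor

The numeral VI denotes a major triad on scale degree 6. With G on degree 6, the tonic of the new key is B.
Degree 6 carries a major triad in minor keys, so the destination is B minor.
Check: the diatonic triads of B minor (natural minor) are Bm (i), C♯dim (ii°), D (III), Em (iv), F♯m (v), G (VI), A (VII) — G is indeed VI.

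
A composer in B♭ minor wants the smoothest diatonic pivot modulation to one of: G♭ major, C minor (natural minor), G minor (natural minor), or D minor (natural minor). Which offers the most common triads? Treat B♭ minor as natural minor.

G♭ major

Triads of B♭ minor (natural minor): B♭m (i), Cdim (ii°), D♭ (III), E♭m (iv), Fm (v), G♭ (VI), A♭ (VII).
G♭ major shares 4: B♭m, D♭, E♭m, G♭.
C minor (natural minor) shares 2: Fm, A♭.
G minor (natural minor) shares 0: none.
D minor (natural minor) shares 0: none.
The most common triads (4) are shared with G♭ major.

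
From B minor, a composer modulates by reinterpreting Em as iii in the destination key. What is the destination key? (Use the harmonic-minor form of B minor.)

The numeral iii denotes a minor triad on scale degree 3. With E on degree 3, the tonic of the new key is C.
Degree 3 carries a minor triad in major keys, so the destination is C major.
Check: the diatonic triads of C major are C (I), Dm (ii), Em (iii), F (IV), G (V), Am (vi), Bdim (vii°) — Em is indeed iii.

C major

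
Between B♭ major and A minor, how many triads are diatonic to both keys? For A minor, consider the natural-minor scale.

2

Diatonic triads of B♭ major: B♭ (I), Cm (ii), Dm (iii), E♭ (IV), F (V), Gm (vi), Adim (vii°).
Diatonic triads of A minor (natural minor): Am (i), Bdim (ii°), C (III), Dm (iv), Em (v), F (VI), G (VII).
Matching root and quality in both lists: Dm, F.
That gives 2 common triads.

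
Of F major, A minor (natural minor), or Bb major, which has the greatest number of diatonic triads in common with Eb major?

Bb major

Triads of Eb major: Eb (I), Fm (ii), Gm (iii), Ab (IV), Bb (V), Cm (vi), Ddim (vii°).
F major shares 2: Gm, Bb.
A minor (natural minor) shares 0: none.
Bb major shares 4: Eb, Gm, Bb, Cm.
The most common triads (4) are shared with Bb major.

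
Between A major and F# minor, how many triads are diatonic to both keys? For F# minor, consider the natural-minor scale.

7

Diatonic triads of A major: A (I), Bm (ii), C#m (iii), D (IV), E (V), F#m (vi), G#dim (vii°).
Diatonic triads of F# minor (natural minor): F#m (i), G#dim (ii°), A (III), Bm (iv), C#m (v), D (VI), E (VII).
Matching root and quality in both lists: A, Bm, C#m, D, E, F#m, G#dim.
That gives 7 common triads.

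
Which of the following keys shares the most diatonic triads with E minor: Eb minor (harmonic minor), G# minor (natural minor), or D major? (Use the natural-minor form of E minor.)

Triads of E minor (natural minor): Em (i), F#dim (ii°), G (III), Am (iv), Bm (v), C (VI), D (VII).
Eb minor (harmonic minor) shares 0: none.
G# minor (natural minor) shares 0: none.
D major shares 4: Em, G, Bm, D.
The most common triads (4) are shared with D major.

D major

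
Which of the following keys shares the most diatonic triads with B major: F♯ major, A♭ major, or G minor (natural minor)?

F♯ major

Triads of B major: B (I), C♯m (ii), D♯m (iii), E (IV), F♯ (V), G♯m (vi), A♯dim (vii°).
F♯ major shares 4: B, D♯m, F♯, G♯m.
A♭ major shares 0: none.
G minor (natural minor) shares 0: none.
The most common triads (4) are shared with F♯ major.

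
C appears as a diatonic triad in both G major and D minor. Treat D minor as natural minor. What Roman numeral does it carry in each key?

The scale of G major is G A B C D E F#; C is degree 4, and the triad built there (C-E-G) is major, so it is IV.
The scale of D minor (natural minor) is D E F G A Bb C; C is degree 7, and the triad built there (C-E-G) is major, so it is VII.

IV in G major; VII in D minor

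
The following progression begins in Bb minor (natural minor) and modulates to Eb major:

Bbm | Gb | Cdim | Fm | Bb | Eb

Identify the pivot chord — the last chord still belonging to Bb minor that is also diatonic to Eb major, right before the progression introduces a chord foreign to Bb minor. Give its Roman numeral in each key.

Fm — v in Bb minor, ii in Eb major

Chords diatonic to Bb minor: Bbm, Cdim, Db, Ebm, Fm, Gb, Ab.
Reading the progression, the first chord not in that set is Bb, so the modulation leaves Bb minor there.
The chord immediately before Bb is Fm, which is diatonic to both keys: v in Bb minor and ii in Eb major.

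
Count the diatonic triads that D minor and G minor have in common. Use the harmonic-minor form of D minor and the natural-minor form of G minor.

Diatonic triads of D minor (harmonic minor): Dm (i), Edim (ii°), Faug (III+), Gm (iv), A (V), Bb (VI), C#dim (vii°).
Diatonic triads of G minor (natural minor): Gm (i), Adim (ii°), Bb (III), Cm (iv), Dm (v), Eb (VI), F (VII).
Matching root and quality in both lists: Dm, Gm, Bb.
That gives 3 common triads.

3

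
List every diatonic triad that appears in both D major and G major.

Triads in D major: D (I), Em (ii), F#m (iii), G (IV), A (V), Bm (vi), C#dim (vii°).
Triads in G major: G (I), Am (ii), Bm (iii), C (IV), D (V), Em (vi), F#dim (vii°).
Shared triads with their functions: D (I in D major, V in G major); Em (ii in D major, vi in G major); G (IV in D major, I in G major); Bm (vi in D major, iii in G major).

D, Em, G, Bm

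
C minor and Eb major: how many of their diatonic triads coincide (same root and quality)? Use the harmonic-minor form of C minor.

Diatonic triads of C minor (harmonic minor): C minor (i), D diminished (ii°), Eb augmented (III+), F minor (iv), G major (V), Ab major (VI), B diminished (vii°).
Diatonic triads of Eb major: Eb major (I), F minor (ii), G minor (iii), Ab major (IV), Bb major (V), C minor (vi), D diminished (vii°).
Matching root and quality in both lists: C minor, D diminished, F minor, Ab major.
That gives 4 common triads.

4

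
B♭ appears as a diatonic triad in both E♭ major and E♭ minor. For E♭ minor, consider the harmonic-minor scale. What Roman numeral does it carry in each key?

The scale of E♭ major is E♭ F G A♭ B♭ C D; B♭ is degree 5, and the triad built there (B♭-D-F) is major, so it is V.
The scale of E♭ minor (harmonic minor) is E♭ F G♭ A♭ B♭ C♭ D; B♭ is degree 5, and the triad built there (B♭-D-F) is major, so it is V.

V in E♭ major; V in E♭ minor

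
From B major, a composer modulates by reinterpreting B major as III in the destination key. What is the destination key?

G# minor

The numeral III denotes a major triad on scale degree 3. With B on degree 3, the tonic of the new key is G#.
Degree 3 carries a major triad in natural-minor keys, so the destination is G# minor.
Check: the diatonic triads of G# minor (natural minor) are G#m (i), A#dim (ii°), B (III), C#m (iv), D#m (v), E (VI), F# (VII) — B major is indeed III.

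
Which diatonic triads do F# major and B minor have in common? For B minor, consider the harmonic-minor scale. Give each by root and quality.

Triads in F# major: F# (I), G#m (ii), A#m (iii), B (IV), C# (V), D#m (vi), E#dim (vii°).
Triads in B minor (harmonic minor): Bm (i), C#dim (ii°), Daug (III+), Em (iv), F# (V), G (VI), A#dim (vii°).
Shared triads with their functions: F# (I in F# major, V in B minor).

F#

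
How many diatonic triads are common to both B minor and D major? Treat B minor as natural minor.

7

Diatonic triads of B minor (natural minor): B minor (i), C# diminished (ii°), D major (III), E minor (iv), F# minor (v), G major (VI), A major (VII).
Diatonic triads of D major: D major (I), E minor (ii), F# minor (iii), G major (IV), A major (V), B minor (vi), C# diminished (vii°).
Matching root and quality in both lists: B minor, C# diminished, D major, E minor, F# minor, G major, A major.
That gives 7 common triads.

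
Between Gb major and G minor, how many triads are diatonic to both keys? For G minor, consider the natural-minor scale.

Diatonic triads of Gb major: Gb (I), Abm (ii), Bbm (iii), Cb (IV), Db (V), Ebm (vi), Fdim (vii°).
Diatonic triads of G minor (natural minor): Gm (i), Adim (ii°), Bb (III), Cm (iv), Dm (v), Eb (VI), F (VII).
No triad has the same root and quality in both keys.

0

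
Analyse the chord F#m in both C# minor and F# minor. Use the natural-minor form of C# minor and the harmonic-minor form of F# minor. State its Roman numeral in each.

iv in C# minor; i in F# minor

The scale of C# minor (natural minor) is C# D# E F# G# A B; F# is degree 4, and the triad built there (F#-A-C#) is minor, so it is iv.
The scale of F# minor (harmonic minor) is F# G# A B C# D E#; F# is degree 1, and the triad built there (F#-A-C#) is minor, so it is i.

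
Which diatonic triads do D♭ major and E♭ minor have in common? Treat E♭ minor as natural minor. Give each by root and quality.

D♭, E♭m, G♭, B♭m

Triads in D♭ major: D♭ major (I), E♭ minor (ii), F minor (iii), G♭ major (IV), A♭ major (V), B♭ minor (vi), C diminished (vii°).
Triads in E♭ minor (natural minor): E♭ minor (i), F diminished (ii°), G♭ major (III), A♭ minor (iv), B♭ minor (v), C♭ major (VI), D♭ major (VII).
Shared triads with their functions: D♭ major (I in D♭ major, VII in E♭ minor); E♭ minor (ii in D♭ major, i in E♭ minor); G♭ major (IV in D♭ major, III in E♭ minor); B♭ minor (vi in D♭ major, v in E♭ minor).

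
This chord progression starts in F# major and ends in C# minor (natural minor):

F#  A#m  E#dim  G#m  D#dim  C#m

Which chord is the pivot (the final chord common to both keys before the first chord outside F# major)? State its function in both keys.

G#m — ii in F# major, v in C# minor

Chords diatonic to F# major: F#, G#m, A#m, B, C#, D#m, E#dim.
Reading the progression, the first chord not in that set is D#dim, so the modulation leaves F# major there.
The chord immediately before D#dim is G#m, which is diatonic to both keys: ii in F# major and v in C# minor.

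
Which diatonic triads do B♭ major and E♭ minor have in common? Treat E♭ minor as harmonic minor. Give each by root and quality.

Triads in B♭ major: B♭ (I), Cm (ii), Dm (iii), E♭ (IV), F (V), Gm (vi), Adim (vii°).
Triads in E♭ minor (harmonic minor): E♭m (i), Fdim (ii°), G♭aug (III+), A♭m (iv), B♭ (V), C♭ (VI), Ddim (vii°).
Shared triads with their functions: B♭ (I in B♭ major, V in E♭ minor).

B♭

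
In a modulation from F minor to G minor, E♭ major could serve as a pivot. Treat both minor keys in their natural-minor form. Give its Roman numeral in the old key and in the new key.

The scale of F minor (natural minor) is F G A♭ B♭ C D♭ E♭; E♭ is degree 7, and the triad built there (E♭-G-B♭) is major, so it is VII.
The scale of G minor (natural minor) is G A B♭ C D E♭ F; E♭ is degree 6, and the triad built there (E♭-G-B♭) is major, so it is VI.

VII in F minor; VI in G minor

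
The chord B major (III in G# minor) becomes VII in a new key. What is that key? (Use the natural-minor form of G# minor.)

C# minor

The numeral VII denotes a major triad on scale degree 7. With B on degree 7, the tonic of the new key is C#.
Degree 7 carries a major triad in natural-minor keys, so the destination is C# minor.
Check: the diatonic triads of C# minor (natural minor) are C#m (i), D#dim (ii°), E (III), F#m (iv), G#m (v), A (VI), B (VII) — B major is indeed VII.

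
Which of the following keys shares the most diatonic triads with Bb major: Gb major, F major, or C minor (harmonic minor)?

Triads of Bb major: Bb major (I), C minor (ii), D minor (iii), Eb major (IV), F major (V), G minor (vi), A diminished (vii°).
Gb major shares 0: none.
F major shares 4: Bb, Dm, F, Gm.
C minor (harmonic minor) shares 1: Cm.
The most common triads (4) are shared with F major.

F major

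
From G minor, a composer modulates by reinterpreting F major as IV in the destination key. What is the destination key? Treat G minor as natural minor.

The numeral IV denotes a major triad on scale degree 4. With F on degree 4, the tonic of the new key is C.
Degree 4 carries a major triad in major keys, so the destination is C major.
Check: the diatonic triads of C major are C (I), Dm (ii), Em (iii), F (IV), G (V), Am (vi), Bdim (vii°) — F major is indeed IV.

C major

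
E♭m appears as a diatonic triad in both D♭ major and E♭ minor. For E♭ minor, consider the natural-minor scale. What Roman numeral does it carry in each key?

The scale of D♭ major is D♭ E♭ F G♭ A♭ B♭ C; E♭ is degree 2, and the triad built there (E♭-G♭-B♭) is minor, so it is ii.
The scale of E♭ minor (natural minor) is E♭ F G♭ A♭ B♭ C♭ D♭; E♭ is degree 1, and the triad built there (E♭-G♭-B♭) is minor, so it is i.

ii in D♭ major; i in E♭ minor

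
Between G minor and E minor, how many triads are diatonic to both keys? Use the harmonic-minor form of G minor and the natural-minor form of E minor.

Diatonic triads of G minor (harmonic minor): G minor (i), A diminished (ii°), Bb augmented (III+), C minor (iv), D major (V), Eb major (VI), F# diminished (vii°).
Diatonic triads of E minor (natural minor): E minor (i), F# diminished (ii°), G major (III), A minor (iv), B minor (v), C major (VI), D major (VII).
Matching root and quality in both lists: D major, F# diminished.
That gives 2 common triads.

2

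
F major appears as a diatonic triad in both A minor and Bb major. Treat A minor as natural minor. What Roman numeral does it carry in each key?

VI in A minor; V in Bb major

The scale of A minor (natural minor) is A B C D E F G; F is degree 6, and the triad built there (F-A-C) is major, so it is VI.
The scale of Bb major is Bb C D Eb F G A; F is degree 5, and the triad built there (F-A-C) is major, so it is V.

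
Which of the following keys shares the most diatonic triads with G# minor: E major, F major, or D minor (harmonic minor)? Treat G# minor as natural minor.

E major

Triads of G# minor (natural minor): G#m (i), A#dim (ii°), B (III), C#m (iv), D#m (v), E (VI), F# (VII).
E major shares 4: G#m, B, C#m, E.
F major shares 0: none.
D minor (harmonic minor) shares 0: none.
The most common triads (4) are shared with E major.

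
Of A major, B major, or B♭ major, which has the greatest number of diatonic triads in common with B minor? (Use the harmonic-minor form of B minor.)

B major

Triads of B minor (harmonic minor): Bm (i), C♯dim (ii°), Daug (III+), Em (iv), F♯ (V), G (VI), A♯dim (vii°).
A major shares 1: Bm.
B major shares 2: F♯, A♯dim.
B♭ major shares 0: none.
The most common triads (2) are shared with B major.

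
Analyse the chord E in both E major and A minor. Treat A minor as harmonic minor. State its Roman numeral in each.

The scale of E major is E F# G# A B C# D#; E is degree 1, and the triad built there (E-G#-B) is major, so it is I.
The scale of A minor (harmonic minor) is A B C D E F G#; E is degree 5, and the triad built there (E-G#-B) is major, so it is V.

I in E major; V in A minor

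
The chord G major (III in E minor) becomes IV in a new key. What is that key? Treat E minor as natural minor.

The numeral IV denotes a major triad on scale degree 4. With G on degree 4, the tonic of the new key is D.
Degree 4 carries a major triad in major keys, so the destination is D major.
Check: the diatonic triads of D major are D (I), Em (ii), F#m (iii), G (IV), A (V), Bm (vi), C#dim (vii°) — G major is indeed IV.

D major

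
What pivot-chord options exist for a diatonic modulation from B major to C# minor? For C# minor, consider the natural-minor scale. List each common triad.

B, C#m, E, G#m

Triads in B major: B (I), C#m (ii), D#m (iii), E (IV), F# (V), G#m (vi), A#dim (vii°).
Triads in C# minor (natural minor): C#m (i), D#dim (ii°), E (III), F#m (iv), G#m (v), A (VI), B (VII).
Shared triads with their functions: B (I in B major, VII in C# minor); C#m (ii in B major, i in C# minor); E (IV in B major, III in C# minor); G#m (vi in B major, v in C# minor).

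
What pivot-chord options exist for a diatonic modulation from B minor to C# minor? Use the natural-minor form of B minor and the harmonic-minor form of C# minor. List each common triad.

Triads in B minor (natural minor): B minor (i), C# diminished (ii°), D major (III), E minor (iv), F# minor (v), G major (VI), A major (VII).
Triads in C# minor (harmonic minor): C# minor (i), D# diminished (ii°), E augmented (III+), F# minor (iv), G# major (V), A major (VI), B# diminished (vii°).
Shared triads with their functions: F# minor (v in B minor, iv in C# minor); A major (VII in B minor, VI in C# minor).

F#m, A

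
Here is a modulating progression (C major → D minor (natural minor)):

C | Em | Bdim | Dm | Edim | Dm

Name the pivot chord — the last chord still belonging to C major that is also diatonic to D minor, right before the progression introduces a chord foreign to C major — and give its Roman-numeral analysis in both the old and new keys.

Dm — ii in C major, i in D minor

Chords diatonic to C major: C, Dm, Em, F, G, Am, Bdim.
Reading the progression, the first chord not in that set is Edim, so the modulation leaves C major there.
The chord immediately before Edim is Dm, which is diatonic to both keys: ii in C major and i in D minor.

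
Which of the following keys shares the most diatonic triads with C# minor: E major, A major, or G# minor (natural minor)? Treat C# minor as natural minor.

Triads of C# minor (natural minor): C#m (i), D#dim (ii°), E (III), F#m (iv), G#m (v), A (VI), B (VII).
E major shares 7: C#m, D#dim, E, F#m, G#m, A, B.
A major shares 4: C#m, E, F#m, A.
G# minor (natural minor) shares 4: C#m, E, G#m, B.
The most common triads (7) are shared with E major.

E major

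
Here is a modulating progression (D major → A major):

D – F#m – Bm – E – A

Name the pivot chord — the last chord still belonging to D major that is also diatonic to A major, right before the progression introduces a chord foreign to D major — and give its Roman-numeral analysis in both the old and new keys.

Chords diatonic to D major: D, Em, F#m, G, A, Bm, C#dim.
Reading the progression, the first chord not in that set is E, so the modulation leaves D major there.
The chord immediately before E is Bm, which is diatonic to both keys: vi in D major and ii in A major.

Bm — vi in D major, ii in A major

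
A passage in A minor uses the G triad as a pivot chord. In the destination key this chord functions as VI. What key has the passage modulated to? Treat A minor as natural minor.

B minor

The numeral VI denotes a major triad on scale degree 6. With G on degree 6, the tonic of the new key is B.
Degree 6 carries a major triad in minor keys, so the destination is B minor.
Check: the diatonic triads of B minor (natural minor) are Bm (i), C#dim (ii°), D (III), Em (iv), F#m (v), G (VI), A (VII) — G is indeed VI.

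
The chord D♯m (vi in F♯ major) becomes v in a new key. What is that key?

The numeral v denotes a minor triad on scale degree 5. With D♯ on degree 5, the tonic of the new key is G♯.
Degree 5 carries a minor triad in natural-minor keys, so the destination is G♯ minor.
Check: the diatonic triads of G♯ minor (natural minor) are G♯m (i), A♯dim (ii°), B (III), C♯m (iv), D♯m (v), E (VI), F♯ (VII) — D♯m is indeed v.

G♯ minor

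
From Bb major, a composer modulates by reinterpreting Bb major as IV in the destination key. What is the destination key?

F major

The numeral IV denotes a major triad on scale degree 4. With Bb on degree 4, the tonic of the new key is F.
Degree 4 carries a major triad in major keys, so the destination is F major.
Check: the diatonic triads of F major are F (I), Gm (ii), Am (iii), Bb (IV), C (V), Dm (vi), Edim (vii°) — Bb major is indeed IV.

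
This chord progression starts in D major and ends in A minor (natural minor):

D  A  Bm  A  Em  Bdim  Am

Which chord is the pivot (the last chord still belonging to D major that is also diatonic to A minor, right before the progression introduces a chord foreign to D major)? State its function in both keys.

Chords diatonic to D major: D, Em, F#m, G, A, Bm, C#dim.
Reading the progression, the first chord not in that set is Bdim, so the modulation leaves D major there.
The chord immediately before Bdim is Em, which is diatonic to both keys: ii in D major and v in A minor.

Em — ii in D major, v in A minor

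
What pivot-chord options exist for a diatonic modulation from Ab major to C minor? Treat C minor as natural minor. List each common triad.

Ab, Cm, Eb, Fm

Triads in Ab major: Ab (I), Bbm (ii), Cm (iii), Db (IV), Eb (V), Fm (vi), Gdim (vii°).
Triads in C minor (natural minor): Cm (i), Ddim (ii°), Eb (III), Fm (iv), Gm (v), Ab (VI), Bb (VII).
Shared triads with their functions: Ab (I in Ab major, VI in C minor); Cm (iii in Ab major, i in C minor); Eb (V in Ab major, III in C minor); Fm (vi in Ab major, iv in C minor).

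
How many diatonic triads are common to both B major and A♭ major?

0

Diatonic triads of B major: B (I), C♯m (ii), D♯m (iii), E (IV), F♯ (V), G♯m (vi), A♯dim (vii°).
Diatonic triads of A♭ major: A♭ (I), B♭m (ii), Cm (iii), D♭ (IV), E♭ (V), Fm (vi), Gdim (vii°).
No triad has the same root and quality in both keys.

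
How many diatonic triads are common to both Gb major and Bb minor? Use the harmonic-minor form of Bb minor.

Diatonic triads of Gb major: Gb (I), Abm (ii), Bbm (iii), Cb (IV), Db (V), Ebm (vi), Fdim (vii°).
Diatonic triads of Bb minor (harmonic minor): Bbm (i), Cdim (ii°), Dbaug (III+), Ebm (iv), F (V), Gb (VI), Adim (vii°).
Matching root and quality in both lists: Gb, Bbm, Ebm.
That gives 3 common triads.

3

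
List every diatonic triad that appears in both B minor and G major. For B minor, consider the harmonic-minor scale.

Triads in B minor (harmonic minor): B minor (i), C# diminished (ii°), D augmented (III+), E minor (iv), F# major (V), G major (VI), A# diminished (vii°).
Triads in G major: G major (I), A minor (ii), B minor (iii), C major (IV), D major (V), E minor (vi), F# diminished (vii°).
Shared triads with their functions: B minor (i in B minor, iii in G major); E minor (iv in B minor, vi in G major); G major (VI in B minor, I in G major).

Bm, Em, G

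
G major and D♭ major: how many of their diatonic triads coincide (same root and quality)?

Diatonic triads of G major: G (I), Am (ii), Bm (iii), C (IV), D (V), Em (vi), F♯dim (vii°).
Diatonic triads of D♭ major: D♭ (I), E♭m (ii), Fm (iii), G♭ (IV), A♭ (V), B♭m (vi), Cdim (vii°).
No triad has the same root and quality in both keys.

0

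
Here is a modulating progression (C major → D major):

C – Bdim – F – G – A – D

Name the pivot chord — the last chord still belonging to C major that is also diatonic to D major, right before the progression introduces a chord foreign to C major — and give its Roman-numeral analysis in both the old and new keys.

Chords diatonic to C major: C, Dm, Em, F, G, Am, Bdim.
Reading the progression, the first chord not in that set is A, so the modulation leaves C major there.
The chord immediately before A is G, which is diatonic to both keys: V in C major and IV in D major.

G — V in C major, IV in D major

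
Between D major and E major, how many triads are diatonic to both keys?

2

Diatonic triads of D major: D major (I), E minor (ii), F# minor (iii), G major (IV), A major (V), B minor (vi), C# diminished (vii°).
Diatonic triads of E major: E major (I), F# minor (ii), G# minor (iii), A major (IV), B major (V), C# minor (vi), D# diminished (vii°).
Matching root and quality in both lists: F# minor, A major.
That gives 2 common triads.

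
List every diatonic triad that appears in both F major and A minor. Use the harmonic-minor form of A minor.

F, Am, Dm

Triads in F major: F (I), Gm (ii), Am (iii), B♭ (IV), C (V), Dm (vi), Edim (vii°).
Triads in A minor (harmonic minor): Am (i), Bdim (ii°), Caug (III+), Dm (iv), E (V), F (VI), G♯dim (vii°).
Shared triads with their functions: F (I in F major, VI in A minor); Am (iii in F major, i in A minor); Dm (vi in F major, iv in A minor).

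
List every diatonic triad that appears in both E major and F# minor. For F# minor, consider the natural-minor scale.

Triads in E major: E major (I), F# minor (ii), G# minor (iii), A major (IV), B major (V), C# minor (vi), D# diminished (vii°).
Triads in F# minor (natural minor): F# minor (i), G# diminished (ii°), A major (III), B minor (iv), C# minor (v), D major (VI), E major (VII).
Shared triads with their functions: E major (I in E major, VII in F# minor); F# minor (ii in E major, i in F# minor); A major (IV in E major, III in F# minor); C# minor (vi in E major, v in F# minor).

E, F#m, A, C#m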